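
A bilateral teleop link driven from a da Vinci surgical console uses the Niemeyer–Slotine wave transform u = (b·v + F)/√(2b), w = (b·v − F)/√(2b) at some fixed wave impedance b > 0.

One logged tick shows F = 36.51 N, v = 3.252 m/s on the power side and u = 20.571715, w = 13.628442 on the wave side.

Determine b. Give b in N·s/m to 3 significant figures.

b = 55.3 N·s/m

u + w = 34.200157;  u + w = √(2b)·v, so √(2b) = 34.200157/3.252 = 10.516653.
b = (√(2b))²/2 = 110.600000/2 = 55.300000.
(Check via u − w = 2F/√(2b): u − w = 6.943273, 2F/√(2b) = 6.943273.)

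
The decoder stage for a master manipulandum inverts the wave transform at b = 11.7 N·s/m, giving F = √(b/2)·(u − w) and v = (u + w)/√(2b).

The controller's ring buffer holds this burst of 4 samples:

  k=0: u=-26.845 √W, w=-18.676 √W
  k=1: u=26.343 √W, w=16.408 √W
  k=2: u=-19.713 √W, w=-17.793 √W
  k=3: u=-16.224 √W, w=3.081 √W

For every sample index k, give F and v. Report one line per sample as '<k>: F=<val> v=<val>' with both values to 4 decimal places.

k=0: u−w=-8.1690, u+w=-45.5210; √(b/2)=2.4187, √(2b)=4.8374; F=2.4187×(-8.169)=-19.7582, v=-45.5210/4.8374=-9.4103
k=1: u−w=9.9350, u+w=42.7510; √(b/2)=2.4187, √(2b)=4.8374; F=2.4187×9.935=24.0296, v=42.7510/4.8374=8.8377
k=2: u−w=-1.9200, u+w=-37.5060; √(b/2)=2.4187, √(2b)=4.8374; F=2.4187×(-1.92)=-4.6439, v=-37.5060/4.8374=-7.7534
k=3: u−w=-19.3050, u+w=-13.1430; √(b/2)=2.4187, √(2b)=4.8374; F=2.4187×(-19.305)=-46.6926, v=-13.1430/4.8374=-2.7170

0: F=-19.7582 v=-9.4103
1: F=24.0296 v=8.8377
2: F=-4.6439 v=-7.7534
3: F=-46.6926 v=-2.7170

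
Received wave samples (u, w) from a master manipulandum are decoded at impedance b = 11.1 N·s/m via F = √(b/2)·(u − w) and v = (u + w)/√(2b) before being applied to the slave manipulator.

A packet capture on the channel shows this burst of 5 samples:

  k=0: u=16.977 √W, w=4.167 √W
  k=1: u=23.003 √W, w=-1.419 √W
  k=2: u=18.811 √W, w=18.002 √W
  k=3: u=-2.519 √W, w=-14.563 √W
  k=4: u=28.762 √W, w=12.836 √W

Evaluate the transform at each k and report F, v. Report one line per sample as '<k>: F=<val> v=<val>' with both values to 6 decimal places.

k=0: u−w=12.810000, u+w=21.144000; √(b/2)=2.355844, √(2b)=4.711688; F=2.355844×12.81=30.178359, v=21.144000/4.711688=4.487564
k=1: u−w=24.422000, u+w=21.584000; √(b/2)=2.355844, √(2b)=4.711688; F=2.355844×24.422=57.534417, v=21.584000/4.711688=4.580949
k=2: u−w=0.809000, u+w=36.813000; √(b/2)=2.355844, √(2b)=4.711688; F=2.355844×0.809=1.905878, v=36.813000/4.711688=7.813124
k=3: u−w=12.044000, u+w=-17.082000; √(b/2)=2.355844, √(2b)=4.711688; F=2.355844×12.044=28.373783, v=-17.082000/4.711688=-3.625453
k=4: u−w=15.926000, u+w=41.598000; √(b/2)=2.355844, √(2b)=4.711688; F=2.355844×15.926=37.519168, v=41.598000/4.711688=8.828684

0: F=30.178359 v=4.487564
1: F=57.534417 v=4.580949
2: F=1.905878 v=7.813124
3: F=28.373783 v=-3.625453
4: F=37.519168 v=8.828684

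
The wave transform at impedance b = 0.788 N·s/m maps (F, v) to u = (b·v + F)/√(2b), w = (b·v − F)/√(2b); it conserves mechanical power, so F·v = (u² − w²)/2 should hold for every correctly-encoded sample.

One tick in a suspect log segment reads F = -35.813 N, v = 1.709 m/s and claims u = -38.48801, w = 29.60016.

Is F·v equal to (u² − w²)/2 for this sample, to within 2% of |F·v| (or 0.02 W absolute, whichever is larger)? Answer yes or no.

no

F·v = (-35.813)×1.709 = -61.20442 W.
(u² − w²)/2 = (1481.32691 − 876.16947)/2 = 302.57872 W.
|Δ| = 363.78314;  2% of max(1, |F·v|) = 1.22409.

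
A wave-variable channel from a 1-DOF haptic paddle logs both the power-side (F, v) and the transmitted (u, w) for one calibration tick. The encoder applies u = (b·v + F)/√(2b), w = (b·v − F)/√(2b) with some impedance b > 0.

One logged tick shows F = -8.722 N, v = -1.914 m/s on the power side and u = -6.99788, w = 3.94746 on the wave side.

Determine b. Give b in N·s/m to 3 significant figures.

u + w = -3.05042;  u + w = √(2b)·v, so √(2b) = -3.05042/(-1.914) = 1.59374.
b = (√(2b))²/2 = 2.54001/2 = 1.27000.
(Check via u − w = 2F/√(2b): u − w = -10.94534, 2F/√(2b) = -10.94532.)

b = 1.27 N·s/m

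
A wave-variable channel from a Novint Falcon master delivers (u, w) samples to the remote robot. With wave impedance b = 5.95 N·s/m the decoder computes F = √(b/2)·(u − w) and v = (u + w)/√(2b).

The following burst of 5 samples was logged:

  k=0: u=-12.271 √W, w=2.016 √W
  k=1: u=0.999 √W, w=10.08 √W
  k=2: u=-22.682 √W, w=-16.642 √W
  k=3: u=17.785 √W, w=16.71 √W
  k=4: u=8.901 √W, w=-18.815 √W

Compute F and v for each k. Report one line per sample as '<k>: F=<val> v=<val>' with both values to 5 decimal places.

0: F=-24.64249 v=-2.97278
1: F=-15.66308 v=3.21164
2: F=-10.41791 v=-11.39946
3: F=1.85418 v=9.99960
4: F=47.80508 v=-2.87393

k=0: u−w=-14.28700, u+w=-10.25500; √(b/2)=1.72482, √(2b)=3.44964; F=1.72482×(-14.287)=-24.64249, v=-10.25500/3.44964=-2.97278
k=1: u−w=-9.08100, u+w=11.07900; √(b/2)=1.72482, √(2b)=3.44964; F=1.72482×(-9.081)=-15.66308, v=11.07900/3.44964=3.21164
k=2: u−w=-6.04000, u+w=-39.32400; √(b/2)=1.72482, √(2b)=3.44964; F=1.72482×(-6.04)=-10.41791, v=-39.32400/3.44964=-11.39946
k=3: u−w=1.07500, u+w=34.49500; √(b/2)=1.72482, √(2b)=3.44964; F=1.72482×1.075=1.85418, v=34.49500/3.44964=9.99960
k=4: u−w=27.71600, u+w=-9.91400; √(b/2)=1.72482, √(2b)=3.44964; F=1.72482×27.716=47.80508, v=-9.91400/3.44964=-2.87393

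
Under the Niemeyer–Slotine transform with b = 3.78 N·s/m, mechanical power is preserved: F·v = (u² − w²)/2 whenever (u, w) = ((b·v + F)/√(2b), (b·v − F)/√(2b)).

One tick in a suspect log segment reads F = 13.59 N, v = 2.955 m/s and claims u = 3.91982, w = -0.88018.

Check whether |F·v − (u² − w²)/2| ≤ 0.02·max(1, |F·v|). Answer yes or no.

no

F·v = 13.59×2.955 = 40.15845 W.
(u² − w²)/2 = (15.36499 − 0.77472)/2 = 7.29514 W.
|Δ| = 32.86331;  2% of max(1, |F·v|) = 0.80317.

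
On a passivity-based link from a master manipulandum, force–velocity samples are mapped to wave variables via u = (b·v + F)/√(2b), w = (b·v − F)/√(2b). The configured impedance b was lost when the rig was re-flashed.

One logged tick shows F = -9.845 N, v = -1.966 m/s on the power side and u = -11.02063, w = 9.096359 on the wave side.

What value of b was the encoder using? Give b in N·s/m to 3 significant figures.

u + w = -1.924271;  u + w = √(2b)·v, so √(2b) = -1.924271/(-1.966) = 0.978775.
b = (√(2b))²/2 = 0.958000/2 = 0.479000.
(Check via u − w = 2F/√(2b): u − w = -20.116989, 2F/√(2b) = -20.116990.)

b = 0.479 N·s/m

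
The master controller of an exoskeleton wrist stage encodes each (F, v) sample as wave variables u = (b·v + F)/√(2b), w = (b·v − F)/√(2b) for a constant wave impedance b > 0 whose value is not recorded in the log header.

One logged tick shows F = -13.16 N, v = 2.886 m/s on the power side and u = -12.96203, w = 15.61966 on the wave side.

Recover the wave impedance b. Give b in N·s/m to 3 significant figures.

b = 0.424 N·s/m

u + w = 2.6576;  u + w = √(2b)·v, so √(2b) = 2.6576/2.886 = 0.9209.
b = (√(2b))²/2 = 0.8480/2 = 0.4240.
(Check via u − w = 2F/√(2b): u − w = -28.5817, 2F/√(2b) = -28.5817.)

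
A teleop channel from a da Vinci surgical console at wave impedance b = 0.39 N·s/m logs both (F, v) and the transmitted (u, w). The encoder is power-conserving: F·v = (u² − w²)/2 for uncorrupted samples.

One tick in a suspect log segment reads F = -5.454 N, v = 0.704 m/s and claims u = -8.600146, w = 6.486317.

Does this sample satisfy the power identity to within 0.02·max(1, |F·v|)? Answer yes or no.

F·v = (-5.454)×0.704 = -3.839616 W.
(u² − w²)/2 = (73.962511 − 42.072308)/2 = 15.945101 W.
|Δ| = 19.784717;  2% of max(1, |F·v|) = 0.076792.

no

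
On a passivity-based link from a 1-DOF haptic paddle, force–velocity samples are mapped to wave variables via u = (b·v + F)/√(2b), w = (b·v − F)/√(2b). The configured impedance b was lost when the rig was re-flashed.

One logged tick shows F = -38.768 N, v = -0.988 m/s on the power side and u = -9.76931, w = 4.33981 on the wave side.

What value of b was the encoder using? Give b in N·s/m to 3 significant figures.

b = 15.1 N·s/m

u + w = -5.4295;  u + w = √(2b)·v, so √(2b) = -5.4295/(-0.988) = 5.4954.
b = (√(2b))²/2 = 30.1999/2 = 15.1000.
(Check via u − w = 2F/√(2b): u − w = -14.1091, 2F/√(2b) = -14.1091.)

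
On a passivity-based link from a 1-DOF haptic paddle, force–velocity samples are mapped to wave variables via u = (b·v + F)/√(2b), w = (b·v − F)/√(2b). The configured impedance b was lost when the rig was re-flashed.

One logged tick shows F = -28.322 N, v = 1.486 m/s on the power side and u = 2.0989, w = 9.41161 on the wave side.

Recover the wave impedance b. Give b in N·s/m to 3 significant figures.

u + w = 11.5105;  u + w = √(2b)·v, so √(2b) = 11.5105/1.486 = 7.7460.
b = (√(2b))²/2 = 60.0000/2 = 30.0000.
(Check via u − w = 2F/√(2b): u − w = -7.3127, 2F/√(2b) = -7.3127.)

b = 30 N·s/m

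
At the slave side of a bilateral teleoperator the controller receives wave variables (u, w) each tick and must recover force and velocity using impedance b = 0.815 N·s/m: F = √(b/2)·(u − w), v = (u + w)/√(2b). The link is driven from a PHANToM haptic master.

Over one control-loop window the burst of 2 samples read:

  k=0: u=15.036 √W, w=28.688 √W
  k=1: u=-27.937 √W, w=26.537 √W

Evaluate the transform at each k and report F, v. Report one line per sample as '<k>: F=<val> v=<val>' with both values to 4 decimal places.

0: F=-8.7149 v=34.2473
1: F=-34.7739 v=-1.0966

k=0: u−w=-13.6520, u+w=43.7240; √(b/2)=0.6384, √(2b)=1.2767; F=0.6384×(-13.652)=-8.7149, v=43.7240/1.2767=34.2473
k=1: u−w=-54.4740, u+w=-1.4000; √(b/2)=0.6384, √(2b)=1.2767; F=0.6384×(-54.474)=-34.7739, v=-1.4000/1.2767=-1.0966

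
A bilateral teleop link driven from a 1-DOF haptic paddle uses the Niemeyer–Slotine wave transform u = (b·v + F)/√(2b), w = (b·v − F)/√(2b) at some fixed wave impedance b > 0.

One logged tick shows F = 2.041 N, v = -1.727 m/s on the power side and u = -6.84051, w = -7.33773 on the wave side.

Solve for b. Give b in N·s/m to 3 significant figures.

u + w = -14.17824;  u + w = √(2b)·v, so √(2b) = -14.17824/(-1.727) = 8.20975.
b = (√(2b))²/2 = 67.40001/2 = 33.70001.
(Check via u − w = 2F/√(2b): u − w = 0.49722, 2F/√(2b) = 0.49721.)

b = 33.7 N·s/m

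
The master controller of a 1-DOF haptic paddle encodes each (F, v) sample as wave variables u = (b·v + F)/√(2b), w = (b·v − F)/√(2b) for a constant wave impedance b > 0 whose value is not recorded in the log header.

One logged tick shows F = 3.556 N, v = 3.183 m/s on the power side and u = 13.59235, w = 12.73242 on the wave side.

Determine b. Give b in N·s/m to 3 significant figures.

b = 34.2 N·s/m

u + w = 26.32477;  u + w = √(2b)·v, so √(2b) = 26.32477/3.183 = 8.27043.
b = (√(2b))²/2 = 68.39997/2 = 34.19998.
(Check via u − w = 2F/√(2b): u − w = 0.85993, 2F/√(2b) = 0.85993.)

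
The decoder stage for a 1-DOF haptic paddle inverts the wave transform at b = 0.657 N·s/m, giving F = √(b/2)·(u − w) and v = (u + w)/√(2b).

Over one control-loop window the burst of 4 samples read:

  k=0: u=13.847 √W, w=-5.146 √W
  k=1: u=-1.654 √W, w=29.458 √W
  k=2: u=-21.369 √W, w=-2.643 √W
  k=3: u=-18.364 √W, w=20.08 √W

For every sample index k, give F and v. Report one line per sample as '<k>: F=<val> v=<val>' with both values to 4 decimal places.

0: F=10.8858 v=7.5905
1: F=-17.8318 v=24.2555
2: F=-10.7328 v=-20.9474
3: F=-22.0341 v=1.4970

k=0: u−w=18.9930, u+w=8.7010; √(b/2)=0.5731, √(2b)=1.1463; F=0.5731×18.993=10.8858, v=8.7010/1.1463=7.5905
k=1: u−w=-31.1120, u+w=27.8040; √(b/2)=0.5731, √(2b)=1.1463; F=0.5731×(-31.112)=-17.8318, v=27.8040/1.1463=24.2555
k=2: u−w=-18.7260, u+w=-24.0120; √(b/2)=0.5731, √(2b)=1.1463; F=0.5731×(-18.726)=-10.7328, v=-24.0120/1.1463=-20.9474
k=3: u−w=-38.4440, u+w=1.7160; √(b/2)=0.5731, √(2b)=1.1463; F=0.5731×(-38.444)=-22.0341, v=1.7160/1.1463=1.4970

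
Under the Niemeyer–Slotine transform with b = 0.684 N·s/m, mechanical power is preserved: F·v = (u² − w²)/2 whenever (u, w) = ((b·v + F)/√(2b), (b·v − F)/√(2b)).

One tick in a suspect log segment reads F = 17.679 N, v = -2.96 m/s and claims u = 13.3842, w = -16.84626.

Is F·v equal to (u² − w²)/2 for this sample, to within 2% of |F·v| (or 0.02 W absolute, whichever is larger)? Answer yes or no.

yes

F·v = 17.679×(-2.96) = -52.3298 W.
(u² − w²)/2 = (179.1368 − 283.7965)/2 = -52.3298 W.
|Δ| = 0.0000;  2% of max(1, |F·v|) = 1.0466.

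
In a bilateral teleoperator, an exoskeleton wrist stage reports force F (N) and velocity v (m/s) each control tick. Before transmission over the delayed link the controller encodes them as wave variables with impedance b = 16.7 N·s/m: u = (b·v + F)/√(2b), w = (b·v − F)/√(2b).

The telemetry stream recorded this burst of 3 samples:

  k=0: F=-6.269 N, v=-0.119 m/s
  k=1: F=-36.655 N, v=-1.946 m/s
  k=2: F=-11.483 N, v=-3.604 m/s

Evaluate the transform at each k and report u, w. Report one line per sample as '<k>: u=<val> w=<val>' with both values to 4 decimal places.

k=0: b·v=16.7×(-0.119)=-1.9873; √(2b)=5.7793; u=(-1.9873+(-6.269))/5.7793=-1.4286, w=(-1.9873−(-6.269))/5.7793=0.7409
k=1: b·v=16.7×(-1.946)=-32.4982; √(2b)=5.7793; u=(-32.4982+(-36.655))/5.7793=-11.9657, w=(-32.4982−(-36.655))/5.7793=0.7193
k=2: b·v=16.7×(-3.604)=-60.1868; √(2b)=5.7793; u=(-60.1868+(-11.483))/5.7793=-12.4012, w=(-60.1868−(-11.483))/5.7793=-8.4273

0: u=-1.4286 w=0.7409
1: u=-11.9657 w=0.7193
2: u=-12.4012 w=-8.4273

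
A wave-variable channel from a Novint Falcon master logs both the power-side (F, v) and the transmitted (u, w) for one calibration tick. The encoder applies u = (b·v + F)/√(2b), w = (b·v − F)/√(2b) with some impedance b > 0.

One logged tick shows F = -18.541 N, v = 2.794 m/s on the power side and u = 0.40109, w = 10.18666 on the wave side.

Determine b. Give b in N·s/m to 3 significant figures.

u + w = 10.58775;  u + w = √(2b)·v, so √(2b) = 10.58775/2.794 = 3.78946.
b = (√(2b))²/2 = 14.36000/2 = 7.18000.
(Check via u − w = 2F/√(2b): u − w = -9.78557, 2F/√(2b) = -9.78556.)

b = 7.18 N·s/m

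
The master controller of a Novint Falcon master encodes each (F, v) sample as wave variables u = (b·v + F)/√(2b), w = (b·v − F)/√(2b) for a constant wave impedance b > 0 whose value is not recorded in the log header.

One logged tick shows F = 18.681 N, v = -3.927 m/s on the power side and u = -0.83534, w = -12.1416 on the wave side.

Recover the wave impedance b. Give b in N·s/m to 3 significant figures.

b = 5.46 N·s/m

u + w = -12.9769;  u + w = √(2b)·v, so √(2b) = -12.9769/(-3.927) = 3.3045.
b = (√(2b))²/2 = 10.9200/2 = 5.4600.
(Check via u − w = 2F/√(2b): u − w = 11.3063, 2F/√(2b) = 11.3063.)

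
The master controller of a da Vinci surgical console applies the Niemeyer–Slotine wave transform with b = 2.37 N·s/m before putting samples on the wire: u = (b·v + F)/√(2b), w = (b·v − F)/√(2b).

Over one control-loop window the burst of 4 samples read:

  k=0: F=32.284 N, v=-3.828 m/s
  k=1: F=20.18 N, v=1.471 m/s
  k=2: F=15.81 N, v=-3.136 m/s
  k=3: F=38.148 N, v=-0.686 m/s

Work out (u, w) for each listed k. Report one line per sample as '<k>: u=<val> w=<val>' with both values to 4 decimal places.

0: u=10.6615 w=-18.9956
1: u=10.8703 w=-7.6677
2: u=3.8480 w=-10.6756
3: u=16.7752 w=-18.2687

k=0: b·v=2.37×(-3.828)=-9.0724; √(2b)=2.1772; u=(-9.0724+32.284)/2.1772=10.6615, w=(-9.0724−32.284)/2.1772=-18.9956
k=1: b·v=2.37×1.471=3.4863; √(2b)=2.1772; u=(3.4863+20.18)/2.1772=10.8703, w=(3.4863−20.18)/2.1772=-7.6677
k=2: b·v=2.37×(-3.136)=-7.4323; √(2b)=2.1772; u=(-7.4323+15.81)/2.1772=3.8480, w=(-7.4323−15.81)/2.1772=-10.6756
k=3: b·v=2.37×(-0.686)=-1.6258; √(2b)=2.1772; u=(-1.6258+38.148)/2.1772=16.7752, w=(-1.6258−38.148)/2.1772=-18.2687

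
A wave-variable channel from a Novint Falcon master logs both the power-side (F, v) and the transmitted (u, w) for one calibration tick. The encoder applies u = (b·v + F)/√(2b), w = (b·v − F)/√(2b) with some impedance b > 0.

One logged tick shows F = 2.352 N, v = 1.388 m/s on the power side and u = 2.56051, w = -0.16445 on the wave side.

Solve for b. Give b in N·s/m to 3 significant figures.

u + w = 2.3961;  u + w = √(2b)·v, so √(2b) = 2.3961/1.388 = 1.7263.
b = (√(2b))²/2 = 2.9800/2 = 1.4900.
(Check via u − w = 2F/√(2b): u − w = 2.7250, 2F/√(2b) = 2.7250.)

b = 1.49 N·s/m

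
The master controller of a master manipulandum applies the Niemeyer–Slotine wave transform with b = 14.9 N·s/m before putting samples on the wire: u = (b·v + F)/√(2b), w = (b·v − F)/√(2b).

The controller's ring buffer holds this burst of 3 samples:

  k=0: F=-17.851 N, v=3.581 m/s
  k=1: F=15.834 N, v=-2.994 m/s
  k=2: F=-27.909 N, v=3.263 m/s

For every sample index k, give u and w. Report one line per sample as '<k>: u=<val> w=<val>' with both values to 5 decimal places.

k=0: b·v=14.9×3.581=53.35690; √(2b)=5.45894; u=(53.35690+(-17.851))/5.45894=6.50418, w=(53.35690−(-17.851))/5.45894=13.04428
k=1: b·v=14.9×(-2.994)=-44.61060; √(2b)=5.45894; u=(-44.61060+15.834)/5.45894=-5.27147, w=(-44.61060−15.834)/5.45894=-11.07259
k=2: b·v=14.9×3.263=48.61870; √(2b)=5.45894; u=(48.61870+(-27.909))/5.45894=3.79372, w=(48.61870−(-27.909))/5.45894=14.01879

0: u=6.50418 w=13.04428
1: u=-5.27147 w=-11.07259
2: u=3.79372 w=14.01879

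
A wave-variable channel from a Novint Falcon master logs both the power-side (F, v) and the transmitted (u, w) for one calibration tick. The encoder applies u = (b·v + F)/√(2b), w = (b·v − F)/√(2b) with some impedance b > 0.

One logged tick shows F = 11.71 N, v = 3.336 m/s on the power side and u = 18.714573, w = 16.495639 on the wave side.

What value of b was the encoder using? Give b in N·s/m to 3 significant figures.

b = 55.7 N·s/m

u + w = 35.210212;  u + w = √(2b)·v, so √(2b) = 35.210212/3.336 = 10.554620.
b = (√(2b))²/2 = 111.400001/2 = 55.700001.
(Check via u − w = 2F/√(2b): u − w = 2.218934, 2F/√(2b) = 2.218934.)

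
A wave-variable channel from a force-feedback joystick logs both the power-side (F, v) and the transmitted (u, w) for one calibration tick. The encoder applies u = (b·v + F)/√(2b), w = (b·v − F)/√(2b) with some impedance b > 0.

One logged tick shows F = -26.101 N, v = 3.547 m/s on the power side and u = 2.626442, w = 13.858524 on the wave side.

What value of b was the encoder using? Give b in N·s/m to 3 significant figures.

b = 10.8 N·s/m

u + w = 16.484966;  u + w = √(2b)·v, so √(2b) = 16.484966/3.547 = 4.647580.
b = (√(2b))²/2 = 21.599999/2 = 10.800000.
(Check via u − w = 2F/√(2b): u − w = -11.232082, 2F/√(2b) = -11.232082.)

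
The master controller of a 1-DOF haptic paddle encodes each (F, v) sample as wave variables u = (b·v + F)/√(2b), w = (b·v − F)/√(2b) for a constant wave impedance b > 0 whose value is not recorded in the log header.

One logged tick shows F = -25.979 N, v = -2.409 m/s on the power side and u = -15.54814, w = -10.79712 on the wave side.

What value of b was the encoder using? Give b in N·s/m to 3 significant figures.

b = 59.8 N·s/m

u + w = -26.34526;  u + w = √(2b)·v, so √(2b) = -26.34526/(-2.409) = 10.93618.
b = (√(2b))²/2 = 119.60005/2 = 59.80003.
(Check via u − w = 2F/√(2b): u − w = -4.75102, 2F/√(2b) = -4.75102.)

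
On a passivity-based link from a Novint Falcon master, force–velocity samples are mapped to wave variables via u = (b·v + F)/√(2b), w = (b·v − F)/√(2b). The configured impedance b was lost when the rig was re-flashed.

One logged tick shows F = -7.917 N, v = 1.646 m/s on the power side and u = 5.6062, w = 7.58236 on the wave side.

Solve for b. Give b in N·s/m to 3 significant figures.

b = 32.1 N·s/m

u + w = 13.18856;  u + w = √(2b)·v, so √(2b) = 13.18856/1.646 = 8.01249.
b = (√(2b))²/2 = 64.20001/2 = 32.10001.
(Check via u − w = 2F/√(2b): u − w = -1.97616, 2F/√(2b) = -1.97616.)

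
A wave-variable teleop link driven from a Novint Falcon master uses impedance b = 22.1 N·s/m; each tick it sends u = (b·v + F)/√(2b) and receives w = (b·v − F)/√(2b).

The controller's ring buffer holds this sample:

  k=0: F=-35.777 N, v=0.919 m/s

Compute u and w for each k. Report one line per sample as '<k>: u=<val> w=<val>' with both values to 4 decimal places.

0: u=-2.3265 w=8.4363

k=0: b·v=22.1×0.919=20.3099; √(2b)=6.6483; u=(20.3099+(-35.777))/6.6483=-2.3265, w=(20.3099−(-35.777))/6.6483=8.4363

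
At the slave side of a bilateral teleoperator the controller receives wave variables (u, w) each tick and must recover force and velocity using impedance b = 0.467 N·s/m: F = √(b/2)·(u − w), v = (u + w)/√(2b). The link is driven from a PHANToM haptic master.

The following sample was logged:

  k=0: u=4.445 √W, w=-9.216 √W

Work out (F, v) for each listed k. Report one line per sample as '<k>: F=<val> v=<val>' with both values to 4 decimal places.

k=0: u−w=13.6610, u+w=-4.7710; √(b/2)=0.4832, √(2b)=0.9664; F=0.4832×13.661=6.6012, v=-4.7710/0.9664=-4.9367

0: F=6.6012 v=-4.9367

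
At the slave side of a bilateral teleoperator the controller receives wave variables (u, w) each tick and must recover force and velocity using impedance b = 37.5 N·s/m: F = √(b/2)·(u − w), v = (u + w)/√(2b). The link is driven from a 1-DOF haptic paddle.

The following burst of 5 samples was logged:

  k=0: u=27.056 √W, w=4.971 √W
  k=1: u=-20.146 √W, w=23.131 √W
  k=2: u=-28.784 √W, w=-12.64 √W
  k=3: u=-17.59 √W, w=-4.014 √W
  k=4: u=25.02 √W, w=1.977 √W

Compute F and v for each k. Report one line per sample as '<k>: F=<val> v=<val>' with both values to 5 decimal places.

0: F=95.63086 v=3.69816
1: F=-187.39491 v=0.34468
2: F=-69.90557 v=-4.78323
3: F=-58.78580 v=-2.49462
4: F=99.77912 v=3.11735

k=0: u−w=22.08500, u+w=32.02700; √(b/2)=4.33013, √(2b)=8.66025; F=4.33013×22.085=95.63086, v=32.02700/8.66025=3.69816
k=1: u−w=-43.27700, u+w=2.98500; √(b/2)=4.33013, √(2b)=8.66025; F=4.33013×(-43.277)=-187.39491, v=2.98500/8.66025=0.34468
k=2: u−w=-16.14400, u+w=-41.42400; √(b/2)=4.33013, √(2b)=8.66025; F=4.33013×(-16.144)=-69.90557, v=-41.42400/8.66025=-4.78323
k=3: u−w=-13.57600, u+w=-21.60400; √(b/2)=4.33013, √(2b)=8.66025; F=4.33013×(-13.576)=-58.78580, v=-21.60400/8.66025=-2.49462
k=4: u−w=23.04300, u+w=26.99700; √(b/2)=4.33013, √(2b)=8.66025; F=4.33013×23.043=99.77912, v=26.99700/8.66025=3.11735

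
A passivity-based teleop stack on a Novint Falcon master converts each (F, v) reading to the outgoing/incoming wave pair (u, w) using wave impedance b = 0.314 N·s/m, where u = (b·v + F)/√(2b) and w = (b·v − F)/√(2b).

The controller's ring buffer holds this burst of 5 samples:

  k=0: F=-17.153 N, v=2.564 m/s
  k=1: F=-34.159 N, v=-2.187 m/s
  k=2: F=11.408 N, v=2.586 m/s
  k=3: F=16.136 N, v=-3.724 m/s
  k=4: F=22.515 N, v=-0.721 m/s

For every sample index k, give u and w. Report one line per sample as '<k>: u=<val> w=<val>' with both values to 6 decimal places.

0: u=-20.629194 w=22.661073
1: u=-43.971329 w=42.238209
2: u=15.420254 w=-13.370941
3: u=18.886226 w=-21.837364
4: u=28.125683 w=-28.697050

k=0: b·v=0.314×2.564=0.805096; √(2b)=0.792465; u=(0.805096+(-17.153))/0.792465=-20.629194, w=(0.805096−(-17.153))/0.792465=22.661073
k=1: b·v=0.314×(-2.187)=-0.686718; √(2b)=0.792465; u=(-0.686718+(-34.159))/0.792465=-43.971329, w=(-0.686718−(-34.159))/0.792465=42.238209
k=2: b·v=0.314×2.586=0.812004; √(2b)=0.792465; u=(0.812004+11.408)/0.792465=15.420254, w=(0.812004−11.408)/0.792465=-13.370941
k=3: b·v=0.314×(-3.724)=-1.169336; √(2b)=0.792465; u=(-1.169336+16.136)/0.792465=18.886226, w=(-1.169336−16.136)/0.792465=-21.837364
k=4: b·v=0.314×(-0.721)=-0.226394; √(2b)=0.792465; u=(-0.226394+22.515)/0.792465=28.125683, w=(-0.226394−22.515)/0.792465=-28.697050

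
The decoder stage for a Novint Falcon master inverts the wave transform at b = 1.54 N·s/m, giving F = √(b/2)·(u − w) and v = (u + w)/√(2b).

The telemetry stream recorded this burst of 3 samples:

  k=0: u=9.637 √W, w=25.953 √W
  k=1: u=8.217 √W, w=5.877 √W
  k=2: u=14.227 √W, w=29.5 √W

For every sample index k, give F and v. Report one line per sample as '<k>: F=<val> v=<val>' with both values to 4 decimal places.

k=0: u−w=-16.3160, u+w=35.5900; √(b/2)=0.8775, √(2b)=1.7550; F=0.8775×(-16.316)=-14.3172, v=35.5900/1.7550=20.2793
k=1: u−w=2.3400, u+w=14.0940; √(b/2)=0.8775, √(2b)=1.7550; F=0.8775×2.34=2.0533, v=14.0940/1.7550=8.0308
k=2: u−w=-15.2730, u+w=43.7270; √(b/2)=0.8775, √(2b)=1.7550; F=0.8775×(-15.273)=-13.4020, v=43.7270/1.7550=24.9158

0: F=-14.3172 v=20.2793
1: F=2.0533 v=8.0308
2: F=-13.4020 v=24.9158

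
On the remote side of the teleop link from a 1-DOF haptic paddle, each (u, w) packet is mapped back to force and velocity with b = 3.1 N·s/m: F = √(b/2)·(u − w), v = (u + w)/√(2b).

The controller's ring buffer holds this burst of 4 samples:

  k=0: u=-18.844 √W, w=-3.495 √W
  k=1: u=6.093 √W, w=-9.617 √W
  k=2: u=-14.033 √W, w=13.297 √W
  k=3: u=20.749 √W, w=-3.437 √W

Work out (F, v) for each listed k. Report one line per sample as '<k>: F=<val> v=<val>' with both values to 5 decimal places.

0: F=-19.10935 v=-8.97156
1: F=19.55879 v=-1.41527
2: F=-34.02558 v=-0.29558
3: F=30.11133 v=6.95267

k=0: u−w=-15.34900, u+w=-22.33900; √(b/2)=1.24499, √(2b)=2.48998; F=1.24499×(-15.349)=-19.10935, v=-22.33900/2.48998=-8.97156
k=1: u−w=15.71000, u+w=-3.52400; √(b/2)=1.24499, √(2b)=2.48998; F=1.24499×15.71=19.55879, v=-3.52400/2.48998=-1.41527
k=2: u−w=-27.33000, u+w=-0.73600; √(b/2)=1.24499, √(2b)=2.48998; F=1.24499×(-27.33)=-34.02558, v=-0.73600/2.48998=-0.29558
k=3: u−w=24.18600, u+w=17.31200; √(b/2)=1.24499, √(2b)=2.48998; F=1.24499×24.186=30.11133, v=17.31200/2.48998=6.95267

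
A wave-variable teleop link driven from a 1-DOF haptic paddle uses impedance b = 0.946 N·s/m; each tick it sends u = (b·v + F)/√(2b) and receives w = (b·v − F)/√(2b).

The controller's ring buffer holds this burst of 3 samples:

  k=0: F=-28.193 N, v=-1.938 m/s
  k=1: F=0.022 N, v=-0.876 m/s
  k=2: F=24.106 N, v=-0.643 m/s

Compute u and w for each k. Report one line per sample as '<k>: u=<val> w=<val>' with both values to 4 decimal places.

0: u=-21.8294 w=19.1637
1: u=-0.5865 w=-0.6185
2: u=17.0830 w=-17.9675

k=0: b·v=0.946×(-1.938)=-1.8333; √(2b)=1.3755; u=(-1.8333+(-28.193))/1.3755=-21.8294, w=(-1.8333−(-28.193))/1.3755=19.1637
k=1: b·v=0.946×(-0.876)=-0.8287; √(2b)=1.3755; u=(-0.8287+0.022)/1.3755=-0.5865, w=(-0.8287−0.022)/1.3755=-0.6185
k=2: b·v=0.946×(-0.643)=-0.6083; √(2b)=1.3755; u=(-0.6083+24.106)/1.3755=17.0830, w=(-0.6083−24.106)/1.3755=-17.9675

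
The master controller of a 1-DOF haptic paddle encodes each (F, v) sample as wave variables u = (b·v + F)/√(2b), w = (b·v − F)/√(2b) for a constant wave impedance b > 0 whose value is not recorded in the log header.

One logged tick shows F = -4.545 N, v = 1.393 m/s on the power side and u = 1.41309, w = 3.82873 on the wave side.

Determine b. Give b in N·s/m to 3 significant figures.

u + w = 5.24182;  u + w = √(2b)·v, so √(2b) = 5.24182/1.393 = 3.76297.
b = (√(2b))²/2 = 14.15996/2 = 7.07998.
(Check via u − w = 2F/√(2b): u − w = -2.41564, 2F/√(2b) = -2.41564.)

b = 7.08 N·s/m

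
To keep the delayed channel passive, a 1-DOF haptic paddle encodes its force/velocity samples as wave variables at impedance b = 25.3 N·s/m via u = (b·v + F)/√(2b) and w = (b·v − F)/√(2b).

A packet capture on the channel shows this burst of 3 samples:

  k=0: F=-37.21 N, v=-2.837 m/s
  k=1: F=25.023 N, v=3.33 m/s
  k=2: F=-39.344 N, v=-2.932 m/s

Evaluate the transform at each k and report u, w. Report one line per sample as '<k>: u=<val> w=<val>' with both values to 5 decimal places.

k=0: b·v=25.3×(-2.837)=-71.77610; √(2b)=7.11337; u=(-71.77610+(-37.21))/7.11337=-15.32131, w=(-71.77610−(-37.21))/7.11337=-4.85932
k=1: b·v=25.3×3.33=84.24900; √(2b)=7.11337; u=(84.24900+25.023)/7.11337=15.36150, w=(84.24900−25.023)/7.11337=8.32601
k=2: b·v=25.3×(-2.932)=-74.17960; √(2b)=7.11337; u=(-74.17960+(-39.344))/7.11337=-15.95919, w=(-74.17960−(-39.344))/7.11337=-4.89720

0: u=-15.32131 w=-4.85932
1: u=15.36150 w=8.32601
2: u=-15.95919 w=-4.89720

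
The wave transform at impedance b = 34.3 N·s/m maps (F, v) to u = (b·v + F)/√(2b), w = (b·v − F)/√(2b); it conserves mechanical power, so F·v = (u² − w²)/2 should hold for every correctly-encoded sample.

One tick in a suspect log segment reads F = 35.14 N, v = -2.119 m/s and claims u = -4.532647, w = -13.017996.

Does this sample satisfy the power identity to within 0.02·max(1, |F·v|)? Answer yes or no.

yes

F·v = 35.14×(-2.119) = -74.461660 W.
(u² − w²)/2 = (20.544889 − 169.468220)/2 = -74.461666 W.
|Δ| = 0.000006;  2% of max(1, |F·v|) = 1.489233.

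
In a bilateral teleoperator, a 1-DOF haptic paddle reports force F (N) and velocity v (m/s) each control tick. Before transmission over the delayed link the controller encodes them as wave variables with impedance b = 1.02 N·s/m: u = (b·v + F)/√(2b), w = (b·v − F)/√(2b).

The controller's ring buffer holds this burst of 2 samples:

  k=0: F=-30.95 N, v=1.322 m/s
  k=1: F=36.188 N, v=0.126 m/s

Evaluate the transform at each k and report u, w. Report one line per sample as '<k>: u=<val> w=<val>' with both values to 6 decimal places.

k=0: b·v=1.02×1.322=1.348440; √(2b)=1.428286; u=(1.348440+(-30.95))/1.428286=-20.725237, w=(1.348440−(-30.95))/1.428286=22.613431
k=1: b·v=1.02×0.126=0.128520; √(2b)=1.428286; u=(0.128520+36.188)/1.428286=25.426650, w=(0.128520−36.188)/1.428286=-25.246686

0: u=-20.725237 w=22.613431
1: u=25.426650 w=-25.246686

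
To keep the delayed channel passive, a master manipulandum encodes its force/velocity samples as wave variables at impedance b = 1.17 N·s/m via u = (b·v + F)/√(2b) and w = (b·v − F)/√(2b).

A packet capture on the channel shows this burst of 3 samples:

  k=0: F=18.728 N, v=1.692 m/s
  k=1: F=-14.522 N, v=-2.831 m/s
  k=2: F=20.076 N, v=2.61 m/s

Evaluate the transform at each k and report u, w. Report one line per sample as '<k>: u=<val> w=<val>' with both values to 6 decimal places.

k=0: b·v=1.17×1.692=1.979640; √(2b)=1.529706; u=(1.979640+18.728)/1.529706=13.537008, w=(1.979640−18.728)/1.529706=-10.948745
k=1: b·v=1.17×(-2.831)=-3.312270; √(2b)=1.529706; u=(-3.312270+(-14.522))/1.529706=-11.658627, w=(-3.312270−(-14.522))/1.529706=7.328030
k=2: b·v=1.17×2.61=3.053700; √(2b)=1.529706; u=(3.053700+20.076)/1.529706=15.120358, w=(3.053700−20.076)/1.529706=-11.127826

0: u=13.537008 w=-10.948745
1: u=-11.658627 w=7.328030
2: u=15.120358 w=-11.127826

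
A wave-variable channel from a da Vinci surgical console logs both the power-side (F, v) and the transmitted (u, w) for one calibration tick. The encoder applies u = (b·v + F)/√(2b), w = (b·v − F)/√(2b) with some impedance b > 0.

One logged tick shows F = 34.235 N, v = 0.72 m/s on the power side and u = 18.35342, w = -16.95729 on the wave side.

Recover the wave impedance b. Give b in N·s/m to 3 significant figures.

b = 1.88 N·s/m

u + w = 1.39613;  u + w = √(2b)·v, so √(2b) = 1.39613/0.72 = 1.93907.
b = (√(2b))²/2 = 3.75999/2 = 1.88000.
(Check via u − w = 2F/√(2b): u − w = 35.31071, 2F/√(2b) = 35.31075.)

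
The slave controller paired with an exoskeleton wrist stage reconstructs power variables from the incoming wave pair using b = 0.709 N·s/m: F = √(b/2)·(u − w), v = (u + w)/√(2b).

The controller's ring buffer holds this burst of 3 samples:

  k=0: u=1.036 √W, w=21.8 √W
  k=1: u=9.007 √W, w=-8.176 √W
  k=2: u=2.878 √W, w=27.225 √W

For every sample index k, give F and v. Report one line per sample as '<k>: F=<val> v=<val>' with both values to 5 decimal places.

0: F=-12.36287 v=19.17706
1: F=10.23074 v=0.69785
2: F=-14.49618 v=25.27969

k=0: u−w=-20.76400, u+w=22.83600; √(b/2)=0.59540, √(2b)=1.19080; F=0.59540×(-20.764)=-12.36287, v=22.83600/1.19080=19.17706
k=1: u−w=17.18300, u+w=0.83100; √(b/2)=0.59540, √(2b)=1.19080; F=0.59540×17.183=10.23074, v=0.83100/1.19080=0.69785
k=2: u−w=-24.34700, u+w=30.10300; √(b/2)=0.59540, √(2b)=1.19080; F=0.59540×(-24.347)=-14.49618, v=30.10300/1.19080=25.27969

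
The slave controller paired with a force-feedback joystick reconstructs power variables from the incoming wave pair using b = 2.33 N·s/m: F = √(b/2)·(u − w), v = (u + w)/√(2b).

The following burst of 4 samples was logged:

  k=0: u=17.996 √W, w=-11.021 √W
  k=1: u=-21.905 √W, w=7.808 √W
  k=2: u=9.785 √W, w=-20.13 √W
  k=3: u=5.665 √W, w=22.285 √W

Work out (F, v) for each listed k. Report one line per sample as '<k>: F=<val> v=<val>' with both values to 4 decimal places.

k=0: u−w=29.0170, u+w=6.9750; √(b/2)=1.0794, √(2b)=2.1587; F=1.0794×29.017=31.3195, v=6.9750/2.1587=3.2311
k=1: u−w=-29.7130, u+w=-14.0970; √(b/2)=1.0794, √(2b)=2.1587; F=1.0794×(-29.713)=-32.0708, v=-14.0970/2.1587=-6.5303
k=2: u−w=29.9150, u+w=-10.3450; √(b/2)=1.0794, √(2b)=2.1587; F=1.0794×29.915=32.2888, v=-10.3450/2.1587=-4.7922
k=3: u−w=-16.6200, u+w=27.9500; √(b/2)=1.0794, √(2b)=2.1587; F=1.0794×(-16.62)=-17.9388, v=27.9500/2.1587=12.9476

0: F=31.3195 v=3.2311
1: F=-32.0708 v=-6.5303
2: F=32.2888 v=-4.7922
3: F=-17.9388 v=12.9476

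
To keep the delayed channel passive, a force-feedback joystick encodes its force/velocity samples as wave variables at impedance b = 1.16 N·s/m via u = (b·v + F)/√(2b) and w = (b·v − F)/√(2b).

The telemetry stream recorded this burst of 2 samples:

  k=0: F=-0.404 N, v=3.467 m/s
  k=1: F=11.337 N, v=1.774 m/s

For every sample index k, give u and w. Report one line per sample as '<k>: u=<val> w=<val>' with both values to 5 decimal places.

k=0: b·v=1.16×3.467=4.02172; √(2b)=1.52315; u=(4.02172+(-0.404))/1.52315=2.37515, w=(4.02172−(-0.404))/1.52315=2.90563
k=1: b·v=1.16×1.774=2.05784; √(2b)=1.52315; u=(2.05784+11.337)/1.52315=8.79414, w=(2.05784−11.337)/1.52315=-6.09207

0: u=2.37515 w=2.90563
1: u=8.79414 w=-6.09207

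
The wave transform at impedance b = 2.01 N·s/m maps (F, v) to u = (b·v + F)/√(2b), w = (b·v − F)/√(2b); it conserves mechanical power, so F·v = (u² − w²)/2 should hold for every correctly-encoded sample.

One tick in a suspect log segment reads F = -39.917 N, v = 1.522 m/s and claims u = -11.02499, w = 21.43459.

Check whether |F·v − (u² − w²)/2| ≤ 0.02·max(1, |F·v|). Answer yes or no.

no

F·v = (-39.917)×1.522 = -60.7537 W.
(u² − w²)/2 = (121.5504 − 459.4416)/2 = -168.9456 W.
|Δ| = 108.1919;  2% of max(1, |F·v|) = 1.2151.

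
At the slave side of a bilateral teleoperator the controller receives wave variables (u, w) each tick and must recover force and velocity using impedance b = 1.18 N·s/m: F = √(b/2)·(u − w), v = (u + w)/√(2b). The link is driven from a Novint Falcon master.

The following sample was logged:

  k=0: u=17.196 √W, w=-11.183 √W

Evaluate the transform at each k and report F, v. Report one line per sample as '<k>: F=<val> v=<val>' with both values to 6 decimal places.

k=0: u−w=28.379000, u+w=6.013000; √(b/2)=0.768115, √(2b)=1.536229; F=0.768115×28.379=21.798324, v=6.013000/1.536229=3.914130

0: F=21.798324 v=3.914130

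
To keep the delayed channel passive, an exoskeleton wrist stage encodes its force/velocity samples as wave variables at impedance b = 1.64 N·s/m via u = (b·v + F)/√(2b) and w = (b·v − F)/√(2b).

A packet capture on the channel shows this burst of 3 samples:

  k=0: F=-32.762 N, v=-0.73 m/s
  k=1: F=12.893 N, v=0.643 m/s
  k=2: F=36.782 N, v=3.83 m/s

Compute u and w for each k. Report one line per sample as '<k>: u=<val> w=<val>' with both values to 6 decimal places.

0: u=-18.750831 w=17.428745
1: u=7.701230 w=-6.536707
2: u=23.777674 w=-16.841249

k=0: b·v=1.64×(-0.73)=-1.197200; √(2b)=1.811077; u=(-1.197200+(-32.762))/1.811077=-18.750831, w=(-1.197200−(-32.762))/1.811077=17.428745
k=1: b·v=1.64×0.643=1.054520; √(2b)=1.811077; u=(1.054520+12.893)/1.811077=7.701230, w=(1.054520−12.893)/1.811077=-6.536707
k=2: b·v=1.64×3.83=6.281200; √(2b)=1.811077; u=(6.281200+36.782)/1.811077=23.777674, w=(6.281200−36.782)/1.811077=-16.841249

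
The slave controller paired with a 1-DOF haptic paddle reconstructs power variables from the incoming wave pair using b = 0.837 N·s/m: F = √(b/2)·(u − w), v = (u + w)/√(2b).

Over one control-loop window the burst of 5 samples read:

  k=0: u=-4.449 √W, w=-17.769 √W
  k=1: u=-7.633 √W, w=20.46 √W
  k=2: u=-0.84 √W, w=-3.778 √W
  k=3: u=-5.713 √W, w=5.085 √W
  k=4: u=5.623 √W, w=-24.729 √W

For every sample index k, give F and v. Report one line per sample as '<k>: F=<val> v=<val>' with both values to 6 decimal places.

k=0: u−w=13.320000, u+w=-22.218000; √(b/2)=0.646916, √(2b)=1.293832; F=0.646916×13.32=8.616918, v=-22.218000/1.293832=-17.172251
k=1: u−w=-28.093000, u+w=12.827000; √(b/2)=0.646916, √(2b)=1.293832; F=0.646916×(-28.093)=-18.173804, v=12.827000/1.293832=9.913965
k=2: u−w=2.938000, u+w=-4.618000; √(b/2)=0.646916, √(2b)=1.293832; F=0.646916×2.938=1.900639, v=-4.618000/1.293832=-3.569244
k=3: u−w=-10.798000, u+w=-0.628000; √(b/2)=0.646916, √(2b)=1.293832; F=0.646916×(-10.798)=-6.985396, v=-0.628000/1.293832=-0.485380
k=4: u−w=30.352000, u+w=-19.106000; √(b/2)=0.646916, √(2b)=1.293832; F=0.646916×30.352=19.635187, v=-19.106000/1.293832=-14.766992

0: F=8.616918 v=-17.172251
1: F=-18.173804 v=9.913965
2: F=1.900639 v=-3.569244
3: F=-6.985396 v=-0.485380
4: F=19.635187 v=-14.766992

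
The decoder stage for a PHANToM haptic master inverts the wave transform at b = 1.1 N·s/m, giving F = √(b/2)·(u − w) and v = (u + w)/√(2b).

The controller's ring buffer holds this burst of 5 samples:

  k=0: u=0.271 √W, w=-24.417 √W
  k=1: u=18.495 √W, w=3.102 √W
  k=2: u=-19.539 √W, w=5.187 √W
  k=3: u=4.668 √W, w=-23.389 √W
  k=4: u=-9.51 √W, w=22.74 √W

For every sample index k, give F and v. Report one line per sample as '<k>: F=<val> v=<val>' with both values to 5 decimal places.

k=0: u−w=24.68800, u+w=-24.14600; √(b/2)=0.74162, √(2b)=1.48324; F=0.74162×24.688=18.30911, v=-24.14600/1.48324=-16.27923
k=1: u−w=15.39300, u+w=21.59700; √(b/2)=0.74162, √(2b)=1.48324; F=0.74162×15.393=11.41575, v=21.59700/1.48324=14.56069
k=2: u−w=-24.72600, u+w=-14.35200; √(b/2)=0.74162, √(2b)=1.48324; F=0.74162×(-24.726)=-18.33729, v=-14.35200/1.48324=-9.67612
k=3: u−w=28.05700, u+w=-18.72100; √(b/2)=0.74162, √(2b)=1.48324; F=0.74162×28.057=20.80763, v=-18.72100/1.48324=-12.62170
k=4: u−w=-32.25000, u+w=13.23000; √(b/2)=0.74162, √(2b)=1.48324; F=0.74162×(-32.25)=-23.91724, v=13.23000/1.48324=8.91966

0: F=18.30911 v=-16.27923
1: F=11.41575 v=14.56069
2: F=-18.33729 v=-9.67612
3: F=20.80763 v=-12.62170
4: F=-23.91724 v=8.91966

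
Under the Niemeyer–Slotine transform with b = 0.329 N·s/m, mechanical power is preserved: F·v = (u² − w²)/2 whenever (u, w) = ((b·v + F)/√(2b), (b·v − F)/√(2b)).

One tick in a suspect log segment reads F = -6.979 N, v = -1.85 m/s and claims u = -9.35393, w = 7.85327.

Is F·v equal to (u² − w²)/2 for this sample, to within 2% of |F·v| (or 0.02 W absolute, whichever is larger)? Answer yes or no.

F·v = (-6.979)×(-1.85) = 12.9112 W.
(u² − w²)/2 = (87.4960 − 61.6738)/2 = 12.9111 W.
|Δ| = 0.0001;  2% of max(1, |F·v|) = 0.2582.

yes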